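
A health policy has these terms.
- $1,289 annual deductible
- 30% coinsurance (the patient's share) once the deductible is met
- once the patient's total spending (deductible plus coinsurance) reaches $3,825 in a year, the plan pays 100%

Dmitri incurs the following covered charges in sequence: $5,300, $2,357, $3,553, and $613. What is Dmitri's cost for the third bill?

$625.60

Claim 1 ($5,300): deductible takes $1,289, $4,011 remains; coinsurance $4,011 × 30% = $1,203.30. Patient pays $2,492.30; OOP now $2,492.30.
Claim 2 ($2,357): deductible met; 30% of $2,357 = $707.10. Patient pays $707.10; OOP now $3,199.40.
Claim 3 ($3,553): 30% coinsurance on $3,553 = $1,065.90. Adding that to $3,199.40 gives $4,265.30, past the $3,825 cap; patient pays only $3,825 − $3,199.40 = $625.60.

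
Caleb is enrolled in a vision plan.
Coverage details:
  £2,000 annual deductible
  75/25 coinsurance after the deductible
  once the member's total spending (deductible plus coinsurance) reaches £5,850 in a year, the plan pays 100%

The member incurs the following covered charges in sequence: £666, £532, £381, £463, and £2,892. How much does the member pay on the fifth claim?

£723

Claim 1 — £666: fully absorbed by the deductible. Cost to member: £666. OOP to date £666.
Claim 2 — £532: fully absorbed by the deductible. Cost to member: £532. OOP to date £1,198.
Claim 3 — £381: entire amount goes to the deductible. Cost to member: £381. OOP to date £1,579.
Claim 4 — £463: £421 to deductible, leaving £42; member's 25% is £10.50. Cost to member: £431.50. OOP to date £2,010.50.
Claim 5 — £2,892: deductible met; 25% of £2,892 = £723. Cost to member: £723. OOP to date £2,733.50.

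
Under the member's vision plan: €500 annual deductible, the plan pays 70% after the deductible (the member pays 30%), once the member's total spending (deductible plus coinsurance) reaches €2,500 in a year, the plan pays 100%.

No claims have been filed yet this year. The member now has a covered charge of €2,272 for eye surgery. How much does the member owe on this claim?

The full €500 deductible is still open; €500 of this bill applies to it.
After the €500 deductible portion, €2,272 − €500 = €1,772 is subject to coinsurance.
Member's 30% share of €1,772 is €531.60.
That puts the member's cost at €500 + €531.60 = €1,031.60 before any cap.
Year-to-date out-of-pocket becomes €0 + €1,031.60 = €1,031.60, still under the €2,500 maximum, so no cap applies.

€1,031.60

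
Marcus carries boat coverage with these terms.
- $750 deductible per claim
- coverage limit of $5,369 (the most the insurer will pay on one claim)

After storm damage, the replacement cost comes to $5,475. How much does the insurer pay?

Subtract the deductible: $5,475 − $750 = $4,725.
$4,725 is within the $5,369 limit, so the insurer pays $4,725.

$4,725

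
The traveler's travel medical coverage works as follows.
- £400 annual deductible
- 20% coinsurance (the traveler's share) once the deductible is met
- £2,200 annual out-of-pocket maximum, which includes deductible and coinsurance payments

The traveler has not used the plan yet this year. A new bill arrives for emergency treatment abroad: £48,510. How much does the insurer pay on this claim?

Deductible not yet touched, so the first £400 of the bill goes to the deductible.
That leaves £48,510 − £400 = £48,110 for coinsurance.
Coinsurance: £48,110 × 20% = £9,622.
So the traveler owes £400 + £9,622 = £10,022 before any cap.
That would bring total out-of-pocket to £10,022, past the £2,200 cap. The traveler is capped at £2,200 − £0 = £2,200 on this claim.
Insurer pays the balance: £48,510 − £2,200 = £46,310.

£46,310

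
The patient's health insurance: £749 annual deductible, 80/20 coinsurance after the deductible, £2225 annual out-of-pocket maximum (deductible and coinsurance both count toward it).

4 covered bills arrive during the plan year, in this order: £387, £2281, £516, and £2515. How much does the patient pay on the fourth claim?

£503

Bill 1, £387: all of it applies to the deductible. Patient owes £387 (running OOP £387).
Bill 2, £2281: £362 finishes the deductible; £1919 goes to coinsurance; coinsurance £1919 × 20% = £383.80. Patient pays £745.80; OOP now £1132.80.
Bill 3, £516: deductible already satisfied, so patient's share is 20% × £516 = £103.20. Patient pays £103.20; OOP now £1236.
Bill 4, £2515: 20% coinsurance on £2515 = £503. Patient pays £503; OOP now £1739.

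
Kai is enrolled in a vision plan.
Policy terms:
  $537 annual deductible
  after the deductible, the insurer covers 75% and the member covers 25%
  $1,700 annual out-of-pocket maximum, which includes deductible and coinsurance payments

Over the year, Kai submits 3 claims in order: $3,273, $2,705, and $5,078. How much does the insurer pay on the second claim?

$2,226

Bill 1, $3,273: $537 finishes the deductible; $2,736 goes to coinsurance; member's 25% is $684. Member pays $1,221; OOP now $1,221. Insurer: $3,273 − $1,221 = $2,052.
Bill 2, $2,705: deductible met; 25% of $2,705 = $676.25. Adding that to $1,221 gives $1,897.25, past the $1,700 cap; member pays only $1,700 − $1,221 = $479. Insurer: $2,705 − $479 = $2,226.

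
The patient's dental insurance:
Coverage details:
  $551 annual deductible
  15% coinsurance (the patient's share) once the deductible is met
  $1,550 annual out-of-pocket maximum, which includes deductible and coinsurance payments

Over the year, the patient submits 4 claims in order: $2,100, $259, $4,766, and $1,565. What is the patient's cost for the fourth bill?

Claim 1 ($2,100): $551 finishes the deductible; $1,549 goes to coinsurance; patient's 15% is $232.35. Patient owes $783.35 (running OOP $783.35).
Claim 2 ($259): 15% coinsurance on $259 = $38.85. Cost to patient: $38.85. OOP to date $822.20.
Claim 3 ($4,766): 15% coinsurance on $4,766 = $714.90. Cost to patient: $714.90. OOP to date $1,537.10.
Claim 4 ($1,565): deductible met; 15% of $1,565 = $234.75. That would push OOP to $1,771.85, over the $1,550 cap, so patient pays $1,550 − $1,537.10 = $12.90.

$12.90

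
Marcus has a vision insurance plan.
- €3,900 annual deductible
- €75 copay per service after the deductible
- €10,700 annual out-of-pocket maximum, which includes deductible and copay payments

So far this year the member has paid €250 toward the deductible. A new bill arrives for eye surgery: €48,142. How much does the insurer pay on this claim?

€44,417

Remaining deductible: €3,900 − €250 = €3,650.
That leaves €48,142 − €3,650 = €44,492 for the copay.
Copay on this service: €75.
Member responsibility before any cap: €3,650 + €75 = €3,725.
Cumulative spending €250 + €3,725 = €3,975 stays under the €10,700 maximum.
The plan picks up €48,142 − €3,725 = €44,417.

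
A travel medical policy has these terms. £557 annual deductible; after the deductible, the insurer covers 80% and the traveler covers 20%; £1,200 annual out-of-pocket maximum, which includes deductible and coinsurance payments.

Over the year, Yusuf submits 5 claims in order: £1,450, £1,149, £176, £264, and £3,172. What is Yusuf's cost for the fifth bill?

Bill 1, £1,450: £557 to deductible, leaving £893; 20% of £893 = £178.60. Traveler pays £735.60; OOP now £735.60.
Bill 2, £1,149: deductible already satisfied, so traveler's share is 20% × £1,149 = £229.80. Cost to traveler: £229.80. OOP to date £965.40.
Bill 3, £176: 20% coinsurance on £176 = £35.20. Traveler owes £35.20 (running OOP £1,000.60).
Bill 4, £264: deductible met; 20% of £264 = £52.80. Traveler pays £52.80; OOP now £1,053.40.
Bill 5, £3,172: deductible met; 20% of £3,172 = £634.40. That would push OOP to £1,687.80, over the £1,200 cap, so traveler pays £1,200 − £1,053.40 = £146.60.

£146.60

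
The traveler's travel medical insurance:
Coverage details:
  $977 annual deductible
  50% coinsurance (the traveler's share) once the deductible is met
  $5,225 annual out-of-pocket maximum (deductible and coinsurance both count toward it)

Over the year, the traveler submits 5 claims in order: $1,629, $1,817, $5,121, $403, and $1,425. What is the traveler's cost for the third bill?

#1 ($1,629): $977 to deductible, leaving $652; traveler's 50% is $326. Traveler pays $1,303; OOP now $1,303.
#2 ($1,817): deductible already satisfied, so traveler's share is 50% × $1,817 = $908.50. Cost to traveler: $908.50. OOP to date $2,211.50.
#3 ($5,121): deductible already satisfied, so traveler's share is 50% × $5,121 = $2,560.50. Traveler pays $2,560.50; OOP now $4,772.

$2,560.50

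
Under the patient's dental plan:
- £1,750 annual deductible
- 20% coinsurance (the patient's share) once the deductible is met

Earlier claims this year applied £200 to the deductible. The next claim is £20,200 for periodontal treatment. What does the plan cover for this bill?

£14,920

Deductible still to meet: £1,750 − £200 = £1,550.
That leaves £20,200 − £1,550 = £18,650 for coinsurance.
Patient's 20% share of £18,650 is £3,730.
So the patient owes £1,550 + £3,730 = £5,280.
The plan picks up £20,200 − £5,280 = £14,920.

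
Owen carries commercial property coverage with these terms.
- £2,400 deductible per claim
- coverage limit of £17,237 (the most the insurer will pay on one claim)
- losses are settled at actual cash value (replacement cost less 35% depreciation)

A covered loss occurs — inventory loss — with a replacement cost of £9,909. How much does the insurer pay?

At 35% depreciation, ACV = £9,909 − £3,468.15 = £6,440.85.
Subtract the deductible: £6,440.85 − £2,400 = £4,040.85.
£4,040.85 is within the £17,237 limit, so the insurer pays £4,040.85.

£4,040.85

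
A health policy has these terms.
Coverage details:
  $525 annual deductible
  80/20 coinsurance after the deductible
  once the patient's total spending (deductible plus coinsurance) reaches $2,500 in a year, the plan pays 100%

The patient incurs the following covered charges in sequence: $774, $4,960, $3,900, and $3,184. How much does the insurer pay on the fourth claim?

Claim 1 — $774: deductible takes $525, $249 remains; 20% of $249 = $49.80. Patient owes $574.80 (running OOP $574.80). Insurer: $774 − $574.80 = $199.20.
Claim 2 — $4,960: deductible already satisfied, so patient's share is 20% × $4,960 = $992. Patient pays $992; OOP now $1,566.80. Insurer: $4,960 − $992 = $3,968.
Claim 3 — $3,900: deductible met; 20% of $3,900 = $780. Cost to patient: $780. OOP to date $2,346.80. Plan pays $3,900 − $780 = $3,120.
Claim 4 — $3,184: deductible already satisfied, so patient's share is 20% × $3,184 = $636.80. Adding that to $2,346.80 gives $2,983.60, past the $2,500 cap; patient pays only $2,500 − $2,346.80 = $153.20. Plan pays $3,184 − $153.20 = $3,030.80.

$3,030.80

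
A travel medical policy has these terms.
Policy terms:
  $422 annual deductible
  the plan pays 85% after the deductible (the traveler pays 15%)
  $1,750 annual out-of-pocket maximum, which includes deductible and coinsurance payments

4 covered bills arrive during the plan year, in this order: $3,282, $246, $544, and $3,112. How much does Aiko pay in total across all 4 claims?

$1,436.30

Claim 1 ($3,282): deductible takes $422, $2,860 remains; traveler's 15% is $429. Traveler owes $851 (running OOP $851).
Claim 2 ($246): deductible already satisfied, so traveler's share is 15% × $246 = $36.90. Cost to traveler: $36.90. OOP to date $887.90.
Claim 3 ($544): deductible already satisfied, so traveler's share is 15% × $544 = $81.60. Traveler owes $81.60 (running OOP $969.50).
Claim 4 ($3,112): deductible already satisfied, so traveler's share is 15% × $3,112 = $466.80. Traveler pays $466.80; OOP now $1,436.30.
Total paid by the traveler: $851 + $36.90 + $81.60 + $466.80 = $1,436.30.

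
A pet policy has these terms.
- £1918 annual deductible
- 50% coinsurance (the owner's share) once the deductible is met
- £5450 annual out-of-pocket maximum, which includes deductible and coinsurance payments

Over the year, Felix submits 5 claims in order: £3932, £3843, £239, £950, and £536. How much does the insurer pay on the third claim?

£119.50

Bill 1, £3932: deductible takes £1918, £2014 remains; owner's 50% is £1007. Owner owes £2925 (running OOP £2925). Plan pays £3932 − £2925 = £1007.
Bill 2, £3843: 50% coinsurance on £3843 = £1921.50. Owner pays £1921.50; OOP now £4846.50. Plan pays £3843 − £1921.50 = £1921.50.
Bill 3, £239: deductible met; 50% of £239 = £119.50. Cost to owner: £119.50. OOP to date £4966. Insurer: £239 − £119.50 = £119.50.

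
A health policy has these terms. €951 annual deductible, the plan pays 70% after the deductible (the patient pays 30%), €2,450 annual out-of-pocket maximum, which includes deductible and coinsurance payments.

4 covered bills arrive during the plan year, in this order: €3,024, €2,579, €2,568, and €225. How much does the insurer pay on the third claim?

Claim 1 (€3,024): deductible takes €951, €2,073 remains; patient's 30% is €621.90. Cost to patient: €1,572.90. OOP to date €1,572.90. Insurer: €3,024 − €1,572.90 = €1,451.10.
Claim 2 (€2,579): 30% coinsurance on €2,579 = €773.70. Patient owes €773.70 (running OOP €2,346.60). Plan pays €2,579 − €773.70 = €1,805.30.
Claim 3 (€2,568): deductible met; 30% of €2,568 = €770.40. OOP would hit €3,117 > €2,450, so the cap limits the patient to €2,450 − €2,346.60 = €103.40. Insurer: €2,568 − €103.40 = €2,464.60.

€2,464.60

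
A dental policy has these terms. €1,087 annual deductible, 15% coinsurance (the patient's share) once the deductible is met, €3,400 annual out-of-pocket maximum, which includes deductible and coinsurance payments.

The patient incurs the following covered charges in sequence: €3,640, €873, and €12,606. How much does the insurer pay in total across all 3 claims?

Claim 1 (€3,640): €1,087 finishes the deductible; €2,553 goes to coinsurance; patient's 15% is €382.95. Cost to patient: €1,469.95. OOP to date €1,469.95. Plan pays €3,640 − €1,469.95 = €2,170.05.
Claim 2 (€873): deductible already satisfied, so patient's share is 15% × €873 = €130.95. Patient pays €130.95; OOP now €1,600.90. Insurer: €873 − €130.95 = €742.05.
Claim 3 (€12,606): 15% coinsurance on €12,606 = €1,890.90. OOP would hit €3,491.80 > €3,400, so the cap limits the patient to €3,400 − €1,600.90 = €1,799.10. Plan pays €12,606 − €1,799.10 = €10,806.90.
Insurer total = bills − patient's total = €17,119 − €3,400 = €13,719.

€13,719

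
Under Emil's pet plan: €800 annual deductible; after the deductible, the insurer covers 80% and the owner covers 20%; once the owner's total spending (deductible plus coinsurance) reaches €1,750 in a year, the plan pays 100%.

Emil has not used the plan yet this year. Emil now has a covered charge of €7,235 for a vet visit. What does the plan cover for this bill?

€5,485

Deductible not yet touched, so the first €800 of the bill goes to the deductible.
The remaining €6,435 (= €7,235 − €800) moves to coinsurance.
Owner's 20% share of €6,435 is €1,287.
So the owner owes €800 + €1,287 = €2,087 before any cap.
Adding €2,087 to the €0 already spent would give €2,087, which exceeds the €1,750 cap; the owner pays just €1,750 − €0 = €1,750.
The insurer covers the remainder: €7,235 − €1,750 = €5,485.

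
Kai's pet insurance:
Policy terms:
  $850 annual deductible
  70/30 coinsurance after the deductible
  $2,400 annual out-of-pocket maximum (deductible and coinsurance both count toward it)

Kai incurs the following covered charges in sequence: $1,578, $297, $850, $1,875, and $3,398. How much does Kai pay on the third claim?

$255

Bill 1, $1,578: $850 finishes the deductible; $728 goes to coinsurance; coinsurance $728 × 30% = $218.40. Owner owes $1,068.40 (running OOP $1,068.40).
Bill 2, $297: 30% coinsurance on $297 = $89.10. Owner pays $89.10; OOP now $1,157.50.
Bill 3, $850: deductible already satisfied, so owner's share is 30% × $850 = $255. Owner pays $255; OOP now $1,412.50.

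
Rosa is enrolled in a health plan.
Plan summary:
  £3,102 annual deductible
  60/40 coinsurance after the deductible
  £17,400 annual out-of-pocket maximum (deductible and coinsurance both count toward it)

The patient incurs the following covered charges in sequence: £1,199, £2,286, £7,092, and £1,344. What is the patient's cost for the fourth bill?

Bill 1, £1,199: fully absorbed by the deductible. Cost to patient: £1,199. OOP to date £1,199.
Bill 2, £2,286: £1,903 finishes the deductible; £383 goes to coinsurance; coinsurance £383 × 40% = £153.20. Patient owes £2,056.20 (running OOP £3,255.20).
Bill 3, £7,092: deductible already satisfied, so patient's share is 40% × £7,092 = £2,836.80. Patient owes £2,836.80 (running OOP £6,092).
Bill 4, £1,344: 40% coinsurance on £1,344 = £537.60. Patient owes £537.60 (running OOP £6,629.60).

£537.60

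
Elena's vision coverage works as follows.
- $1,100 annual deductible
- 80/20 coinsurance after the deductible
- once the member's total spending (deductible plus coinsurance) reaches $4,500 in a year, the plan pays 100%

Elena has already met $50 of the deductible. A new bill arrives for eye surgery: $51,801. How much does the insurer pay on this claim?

Deductible still to meet: $1,100 − $50 = $1,050.
The remaining $50,751 (= $51,801 − $1,050) moves to coinsurance.
Member's 20% share of $50,751 is $10,150.20.
Member responsibility before any cap: $1,050 + $10,150.20 = $11,200.20.
Year-to-date out-of-pocket would reach $50 + $11,200.20 = $11,250.20, above the $4,500 maximum, so the member pays only $4,500 − $50 = $4,450.
The insurer covers the remainder: $51,801 − $4,450 = $47,351.

$47,351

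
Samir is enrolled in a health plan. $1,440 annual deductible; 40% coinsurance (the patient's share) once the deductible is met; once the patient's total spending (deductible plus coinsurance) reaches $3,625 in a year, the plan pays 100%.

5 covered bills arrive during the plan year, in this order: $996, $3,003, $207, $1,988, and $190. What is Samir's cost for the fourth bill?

#1 ($996): all of it applies to the deductible. Patient owes $996 (running OOP $996).
#2 ($3,003): $444 finishes the deductible; $2,559 goes to coinsurance; patient's 40% is $1,023.60. Patient pays $1,467.60; OOP now $2,463.60.
#3 ($207): deductible met; 40% of $207 = $82.80. Patient owes $82.80 (running OOP $2,546.40).
#4 ($1,988): deductible met; 40% of $1,988 = $795.20. Cost to patient: $795.20. OOP to date $3,341.60.

$795.20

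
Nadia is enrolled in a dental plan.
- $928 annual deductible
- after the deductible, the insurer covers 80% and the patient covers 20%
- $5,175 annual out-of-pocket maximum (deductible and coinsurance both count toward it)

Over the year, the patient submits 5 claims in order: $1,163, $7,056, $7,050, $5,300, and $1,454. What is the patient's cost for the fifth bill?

Bill 1, $1,163: deductible takes $928, $235 remains; patient's 20% is $47. Patient pays $975; OOP now $975.
Bill 2, $7,056: deductible already satisfied, so patient's share is 20% × $7,056 = $1,411.20. Patient owes $1,411.20 (running OOP $2,386.20).
Bill 3, $7,050: deductible already satisfied, so patient's share is 20% × $7,050 = $1,410. Patient pays $1,410; OOP now $3,796.20.
Bill 4, $5,300: deductible already satisfied, so patient's share is 20% × $5,300 = $1,060. Cost to patient: $1,060. OOP to date $4,856.20.
Bill 5, $1,454: deductible met; 20% of $1,454 = $290.80. Patient pays $290.80; OOP now $5,147.

$290.80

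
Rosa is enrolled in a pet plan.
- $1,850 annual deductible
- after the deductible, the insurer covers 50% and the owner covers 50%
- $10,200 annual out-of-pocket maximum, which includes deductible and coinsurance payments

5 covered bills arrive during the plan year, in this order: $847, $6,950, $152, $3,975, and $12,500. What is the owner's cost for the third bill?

$76

#1 ($847): all of it applies to the deductible. Owner owes $847 (running OOP $847).
#2 ($6,950): $1,003 finishes the deductible; $5,947 goes to coinsurance; owner's 50% is $2,973.50. Owner pays $3,976.50; OOP now $4,823.50.
#3 ($152): 50% coinsurance on $152 = $76. Cost to owner: $76. OOP to date $4,899.50.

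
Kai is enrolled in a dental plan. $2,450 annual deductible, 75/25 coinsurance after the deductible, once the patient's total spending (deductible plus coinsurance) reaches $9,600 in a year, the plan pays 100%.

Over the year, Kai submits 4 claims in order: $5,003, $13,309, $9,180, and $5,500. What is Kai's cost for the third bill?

$2,295

Claim 1 — $5,003: deductible takes $2,450, $2,553 remains; patient's 25% is $638.25. Patient owes $3,088.25 (running OOP $3,088.25).
Claim 2 — $13,309: deductible met; 25% of $13,309 = $3,327.25. Patient pays $3,327.25; OOP now $6,415.50.
Claim 3 — $9,180: 25% coinsurance on $9,180 = $2,295. Patient pays $2,295; OOP now $8,710.50.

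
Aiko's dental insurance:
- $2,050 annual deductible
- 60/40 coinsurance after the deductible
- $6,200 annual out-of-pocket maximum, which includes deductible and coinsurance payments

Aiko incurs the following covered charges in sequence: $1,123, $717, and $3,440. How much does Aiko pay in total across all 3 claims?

Bill 1, $1,123: entire amount goes to the deductible. Cost to patient: $1,123. OOP to date $1,123.
Bill 2, $717: entire amount goes to the deductible. Patient pays $717; OOP now $1,840.
Bill 3, $3,440: deductible takes $210, $3,230 remains; coinsurance $3,230 × 40% = $1,292. Patient pays $1,502; OOP now $3,342.
Total paid by the patient: $1,123 + $717 + $1,502 = $3,342.

$3,342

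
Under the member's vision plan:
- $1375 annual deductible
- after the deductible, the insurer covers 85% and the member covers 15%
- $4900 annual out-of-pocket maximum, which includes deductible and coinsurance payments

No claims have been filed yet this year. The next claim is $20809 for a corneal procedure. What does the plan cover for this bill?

$16518.90

Deductible not yet touched, so the first $1375 of the bill goes to the deductible.
After the $1375 deductible portion, $20809 − $1375 = $19434 is subject to coinsurance.
Coinsurance: $19434 × 15% = $2915.10.
So the member owes $1375 + $2915.10 = $4290.10 before any cap.
Year-to-date out-of-pocket becomes $0 + $4290.10 = $4290.10, still under the $4900 maximum, so no cap applies.
Insurer pays the balance: $20809 − $4290.10 = $16518.90.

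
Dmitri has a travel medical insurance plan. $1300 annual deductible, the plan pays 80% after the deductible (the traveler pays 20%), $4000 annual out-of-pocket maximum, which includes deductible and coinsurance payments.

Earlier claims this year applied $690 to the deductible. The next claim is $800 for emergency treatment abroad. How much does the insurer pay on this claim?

$152

Deductible still to meet: $1300 − $690 = $610.
That leaves $800 − $610 = $190 for coinsurance.
20% of $190 = $38 falls to the traveler.
So the traveler owes $610 + $38 = $648 before any cap.
Cumulative spending $690 + $648 = $1338 stays under the $4000 maximum.
The insurer covers the remainder: $800 − $648 = $152.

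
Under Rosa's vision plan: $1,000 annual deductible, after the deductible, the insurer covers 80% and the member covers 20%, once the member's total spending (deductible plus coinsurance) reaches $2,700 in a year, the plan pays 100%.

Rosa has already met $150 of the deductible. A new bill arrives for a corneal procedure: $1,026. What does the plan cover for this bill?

$140.80

$150 of the $1,000 deductible is already met, leaving $850.
That leaves $1,026 − $850 = $176 for coinsurance.
Member's 20% share of $176 is $35.20.
So the member owes $850 + $35.20 = $885.20 before any cap.
Cumulative spending $150 + $885.20 = $1,035.20 stays under the $2,700 maximum.
The insurer covers the remainder: $1,026 − $885.20 = $140.80.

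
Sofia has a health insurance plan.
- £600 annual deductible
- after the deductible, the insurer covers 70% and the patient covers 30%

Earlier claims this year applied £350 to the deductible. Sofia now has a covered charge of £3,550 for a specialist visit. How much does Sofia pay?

Deductible still to meet: £600 − £350 = £250.
After the £250 deductible portion, £3,550 − £250 = £3,300 is subject to coinsurance.
30% of £3,300 = £990 falls to the patient.
That puts the patient's cost at £250 + £990 = £1,240.

£1,240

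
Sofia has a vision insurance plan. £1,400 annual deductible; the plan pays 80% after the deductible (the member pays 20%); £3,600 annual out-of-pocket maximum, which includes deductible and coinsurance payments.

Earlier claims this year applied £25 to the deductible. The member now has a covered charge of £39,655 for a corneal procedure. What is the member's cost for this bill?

£3,575

Remaining deductible: £1,400 − £25 = £1,375.
The remaining £38,280 (= £39,655 − £1,375) moves to coinsurance.
Member's 20% share of £38,280 is £7,656.
Member responsibility before any cap: £1,375 + £7,656 = £9,031.
Adding £9,031 to the £25 already spent would give £9,056, which exceeds the £3,600 cap; the member pays just £3,600 − £25 = £3,575.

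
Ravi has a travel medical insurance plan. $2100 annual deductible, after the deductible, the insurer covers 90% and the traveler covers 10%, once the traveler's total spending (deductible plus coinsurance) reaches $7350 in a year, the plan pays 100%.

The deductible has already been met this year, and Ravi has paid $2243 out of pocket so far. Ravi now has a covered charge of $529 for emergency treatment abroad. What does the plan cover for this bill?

$476.10

With the deductible met, the entire $529 is subject to coinsurance.
10% of $529 = $52.90 falls to the traveler.
Cumulative spending $2243 + $52.90 = $2295.90 stays under the $7350 maximum.
Insurer pays the balance: $529 − $52.90 = $476.10.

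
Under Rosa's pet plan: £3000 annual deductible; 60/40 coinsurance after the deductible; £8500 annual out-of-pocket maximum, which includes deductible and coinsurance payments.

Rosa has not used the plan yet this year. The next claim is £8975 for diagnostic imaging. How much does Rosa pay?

£5390

The full £3000 deductible is still open; £3000 of this bill applies to it.
That leaves £8975 − £3000 = £5975 for coinsurance.
40% of £5975 = £2390 falls to the owner.
So the owner owes £3000 + £2390 = £5390 before any cap.
Cumulative spending £0 + £5390 = £5390 stays under the £8500 maximum.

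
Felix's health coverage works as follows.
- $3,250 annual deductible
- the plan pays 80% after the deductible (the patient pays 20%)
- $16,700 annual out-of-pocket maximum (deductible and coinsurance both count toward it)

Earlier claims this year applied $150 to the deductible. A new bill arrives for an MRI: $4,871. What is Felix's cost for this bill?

$3,454.20

$150 of the $3,250 deductible is already met, leaving $3,100.
The remaining $1,771 (= $4,871 − $3,100) moves to coinsurance.
Coinsurance: $1,771 × 20% = $354.20.
Patient responsibility before any cap: $3,100 + $354.20 = $3,454.20.
Year-to-date out-of-pocket becomes $150 + $3,454.20 = $3,604.20, still under the $16,700 maximum, so no cap applies.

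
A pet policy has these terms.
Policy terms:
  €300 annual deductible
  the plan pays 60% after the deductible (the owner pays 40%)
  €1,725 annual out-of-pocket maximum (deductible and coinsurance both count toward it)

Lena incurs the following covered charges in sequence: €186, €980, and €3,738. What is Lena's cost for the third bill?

€1,078.60

#1 (€186): entire amount goes to the deductible. Owner owes €186 (running OOP €186).
#2 (€980): deductible takes €114, €866 remains; coinsurance €866 × 40% = €346.40. Cost to owner: €460.40. OOP to date €646.40.
#3 (€3,738): 40% coinsurance on €3,738 = €1,495.20. Adding that to €646.40 gives €2,141.60, past the €1,725 cap; owner pays only €1,725 − €646.40 = €1,078.60.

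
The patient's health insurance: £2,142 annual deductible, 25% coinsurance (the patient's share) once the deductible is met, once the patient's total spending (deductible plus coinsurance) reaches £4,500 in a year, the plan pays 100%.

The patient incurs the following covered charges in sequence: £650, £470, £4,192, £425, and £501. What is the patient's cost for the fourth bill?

£106.25

Bill 1, £650: entire amount goes to the deductible. Cost to patient: £650. OOP to date £650.
Bill 2, £470: fully absorbed by the deductible. Patient pays £470; OOP now £1,120.
Bill 3, £4,192: £1,022 finishes the deductible; £3,170 goes to coinsurance; 25% of £3,170 = £792.50. Cost to patient: £1,814.50. OOP to date £2,934.50.
Bill 4, £425: deductible met; 25% of £425 = £106.25. Patient pays £106.25; OOP now £3,040.75.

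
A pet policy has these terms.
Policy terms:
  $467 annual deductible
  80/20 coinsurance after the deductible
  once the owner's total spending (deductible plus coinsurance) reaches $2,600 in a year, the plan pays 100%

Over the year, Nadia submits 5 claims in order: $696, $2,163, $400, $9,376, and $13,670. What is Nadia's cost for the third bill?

$80

#1 ($696): $467 to deductible, leaving $229; owner's 20% is $45.80. Owner pays $512.80; OOP now $512.80.
#2 ($2,163): 20% coinsurance on $2,163 = $432.60. Cost to owner: $432.60. OOP to date $945.40.
#3 ($400): deductible met; 20% of $400 = $80. Owner owes $80 (running OOP $1,025.40).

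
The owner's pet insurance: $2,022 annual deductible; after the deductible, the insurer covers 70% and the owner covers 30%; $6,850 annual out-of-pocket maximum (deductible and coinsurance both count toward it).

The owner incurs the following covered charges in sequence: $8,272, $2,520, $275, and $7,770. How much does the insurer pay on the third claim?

$192.50

Bill 1, $8,272: deductible takes $2,022, $6,250 remains; coinsurance $6,250 × 30% = $1,875. Owner owes $3,897 (running OOP $3,897). Insurer: $8,272 − $3,897 = $4,375.
Bill 2, $2,520: 30% coinsurance on $2,520 = $756. Cost to owner: $756. OOP to date $4,653. Plan pays $2,520 − $756 = $1,764.
Bill 3, $275: 30% coinsurance on $275 = $82.50. Cost to owner: $82.50. OOP to date $4,735.50. Plan pays $275 − $82.50 = $192.50.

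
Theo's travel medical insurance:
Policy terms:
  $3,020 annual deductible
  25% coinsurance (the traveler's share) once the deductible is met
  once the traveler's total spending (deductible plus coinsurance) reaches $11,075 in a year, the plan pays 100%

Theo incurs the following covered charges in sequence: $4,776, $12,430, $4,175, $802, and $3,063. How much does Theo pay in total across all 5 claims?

Bill 1, $4,776: deductible takes $3,020, $1,756 remains; traveler's 25% is $439. Cost to traveler: $3,459. OOP to date $3,459.
Bill 2, $12,430: deductible already satisfied, so traveler's share is 25% × $12,430 = $3,107.50. Cost to traveler: $3,107.50. OOP to date $6,566.50.
Bill 3, $4,175: deductible already satisfied, so traveler's share is 25% × $4,175 = $1,043.75. Traveler pays $1,043.75; OOP now $7,610.25.
Bill 4, $802: 25% coinsurance on $802 = $200.50. Traveler owes $200.50 (running OOP $7,810.75).
Bill 5, $3,063: deductible already satisfied, so traveler's share is 25% × $3,063 = $765.75. Traveler pays $765.75; OOP now $8,576.50.
Total paid by the traveler: $3,459 + $3,107.50 + $1,043.75 + $200.50 + $765.75 = $8,576.50.

$8,576.50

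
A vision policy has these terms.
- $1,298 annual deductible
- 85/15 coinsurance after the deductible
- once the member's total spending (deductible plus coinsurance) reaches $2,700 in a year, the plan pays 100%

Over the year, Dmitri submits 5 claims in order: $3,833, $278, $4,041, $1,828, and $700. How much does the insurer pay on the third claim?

Claim 1 — $3,833: $1,298 finishes the deductible; $2,535 goes to coinsurance; coinsurance $2,535 × 15% = $380.25. Cost to member: $1,678.25. OOP to date $1,678.25. Insurer: $3,833 − $1,678.25 = $2,154.75.
Claim 2 — $278: 15% coinsurance on $278 = $41.70. Cost to member: $41.70. OOP to date $1,719.95. Plan pays $278 − $41.70 = $236.30.
Claim 3 — $4,041: deductible already satisfied, so member's share is 15% × $4,041 = $606.15. Member owes $606.15 (running OOP $2,326.10). Plan pays $4,041 − $606.15 = $3,434.85.

$3,434.85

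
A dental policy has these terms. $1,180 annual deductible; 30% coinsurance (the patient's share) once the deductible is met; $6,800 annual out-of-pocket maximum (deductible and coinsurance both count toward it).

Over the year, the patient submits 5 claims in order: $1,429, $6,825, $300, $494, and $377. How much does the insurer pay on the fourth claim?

Bill 1, $1,429: $1,180 to deductible, leaving $249; 30% of $249 = $74.70. Cost to patient: $1,254.70. OOP to date $1,254.70. Insurer: $1,429 − $1,254.70 = $174.30.
Bill 2, $6,825: deductible already satisfied, so patient's share is 30% × $6,825 = $2,047.50. Patient owes $2,047.50 (running OOP $3,302.20). Insurer: $6,825 − $2,047.50 = $4,777.50.
Bill 3, $300: 30% coinsurance on $300 = $90. Cost to patient: $90. OOP to date $3,392.20. Insurer: $300 − $90 = $210.
Bill 4, $494: deductible met; 30% of $494 = $148.20. Patient pays $148.20; OOP now $3,540.40. Plan pays $494 − $148.20 = $345.80.

$345.80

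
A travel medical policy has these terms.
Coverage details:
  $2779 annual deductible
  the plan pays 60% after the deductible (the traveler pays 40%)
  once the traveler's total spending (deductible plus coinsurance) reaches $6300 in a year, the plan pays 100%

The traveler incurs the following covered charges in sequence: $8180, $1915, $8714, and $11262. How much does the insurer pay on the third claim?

$8119.40

Claim 1 ($8180): deductible takes $2779, $5401 remains; coinsurance $5401 × 40% = $2160.40. Traveler owes $4939.40 (running OOP $4939.40). Insurer: $8180 − $4939.40 = $3240.60.
Claim 2 ($1915): deductible met; 40% of $1915 = $766. Traveler owes $766 (running OOP $5705.40). Insurer: $1915 − $766 = $1149.
Claim 3 ($8714): deductible met; 40% of $8714 = $3485.60. OOP would hit $9191 > $6300, so the cap limits the traveler to $6300 − $5705.40 = $594.60. Plan pays $8714 − $594.60 = $8119.40.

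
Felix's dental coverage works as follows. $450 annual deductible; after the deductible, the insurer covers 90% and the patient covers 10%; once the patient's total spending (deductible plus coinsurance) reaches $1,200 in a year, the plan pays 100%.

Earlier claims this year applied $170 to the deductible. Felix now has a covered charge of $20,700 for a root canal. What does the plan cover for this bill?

$19,670

Deductible still to meet: $450 − $170 = $280.
That leaves $20,700 − $280 = $20,420 for coinsurance.
Patient's 10% share of $20,420 is $2,042.
So the patient owes $280 + $2,042 = $2,322 before any cap.
That would bring total out-of-pocket to $2,492, past the $1,200 cap. The patient is capped at $1,200 − $170 = $1,030 on this claim.
The insurer covers the remainder: $20,700 − $1,030 = $19,670.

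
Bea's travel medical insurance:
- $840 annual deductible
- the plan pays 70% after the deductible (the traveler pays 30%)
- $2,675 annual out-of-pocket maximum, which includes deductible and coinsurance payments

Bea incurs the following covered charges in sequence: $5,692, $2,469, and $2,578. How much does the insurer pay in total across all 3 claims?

Claim 1 ($5,692): deductible takes $840, $4,852 remains; traveler's 30% is $1,455.60. Traveler pays $2,295.60; OOP now $2,295.60. Insurer: $5,692 − $2,295.60 = $3,396.40.
Claim 2 ($2,469): deductible already satisfied, so traveler's share is 30% × $2,469 = $740.70. Adding that to $2,295.60 gives $3,036.30, past the $2,675 cap; traveler pays only $2,675 − $2,295.60 = $379.40. Insurer: $2,469 − $379.40 = $2,089.60.
Claim 3 ($2,578): deductible met; 30% of $2,578 = $773.40. That would push OOP to $3,448.40, over the $2,675 cap, so traveler pays $2,675 − $2,675 = $0. Plan pays $2,578 − $0 = $2,578.
Insurer total: $3,396.40 + $2,089.60 + $2,578 = $8,064.

$8,064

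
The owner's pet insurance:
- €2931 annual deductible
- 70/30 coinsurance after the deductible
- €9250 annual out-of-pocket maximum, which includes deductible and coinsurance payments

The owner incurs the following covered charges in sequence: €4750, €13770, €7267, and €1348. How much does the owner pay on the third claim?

#1 (€4750): €2931 finishes the deductible; €1819 goes to coinsurance; coinsurance €1819 × 30% = €545.70. Cost to owner: €3476.70. OOP to date €3476.70.
#2 (€13770): deductible met; 30% of €13770 = €4131. Owner owes €4131 (running OOP €7607.70).
#3 (€7267): deductible met; 30% of €7267 = €2180.10. Adding that to €7607.70 gives €9787.80, past the €9250 cap; owner pays only €9250 − €7607.70 = €1642.30.

€1642.30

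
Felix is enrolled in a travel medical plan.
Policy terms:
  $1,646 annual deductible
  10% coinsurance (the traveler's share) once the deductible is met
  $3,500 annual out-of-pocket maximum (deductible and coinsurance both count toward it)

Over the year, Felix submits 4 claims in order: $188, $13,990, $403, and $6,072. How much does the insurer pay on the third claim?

Claim 1 — $188: fully absorbed by the deductible. Traveler owes $188 (running OOP $188). Plan pays $188 − $188 = $0.
Claim 2 — $13,990: $1,458 to deductible, leaving $12,532; coinsurance $12,532 × 10% = $1,253.20. Traveler owes $2,711.20 (running OOP $2,899.20). Plan pays $13,990 − $2,711.20 = $11,278.80.
Claim 3 — $403: deductible already satisfied, so traveler's share is 10% × $403 = $40.30. Cost to traveler: $40.30. OOP to date $2,939.50. Plan pays $403 − $40.30 = $362.70.

$362.70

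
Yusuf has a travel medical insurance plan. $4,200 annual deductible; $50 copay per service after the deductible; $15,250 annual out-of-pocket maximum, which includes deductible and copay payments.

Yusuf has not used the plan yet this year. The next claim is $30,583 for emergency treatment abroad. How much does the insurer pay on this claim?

$26,333

Deductible not yet touched, so the first $4,200 of the bill goes to the deductible.
The remaining $26,383 (= $30,583 − $4,200) moves to the copay.
Copay on this service: $50.
That puts the traveler's cost at $4,200 + $50 = $4,250 before any cap.
Cumulative spending $0 + $4,250 = $4,250 stays under the $15,250 maximum.
The plan picks up $30,583 − $4,250 = $26,333.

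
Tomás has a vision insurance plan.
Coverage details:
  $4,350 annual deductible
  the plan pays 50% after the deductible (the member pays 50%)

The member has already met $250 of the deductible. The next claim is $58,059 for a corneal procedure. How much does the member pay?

$31,079.50

$250 of the $4,350 deductible is already met, leaving $4,100.
That leaves $58,059 − $4,100 = $53,959 for coinsurance.
Member's 50% share of $53,959 is $26,979.50.
So the member owes $4,100 + $26,979.50 = $31,079.50.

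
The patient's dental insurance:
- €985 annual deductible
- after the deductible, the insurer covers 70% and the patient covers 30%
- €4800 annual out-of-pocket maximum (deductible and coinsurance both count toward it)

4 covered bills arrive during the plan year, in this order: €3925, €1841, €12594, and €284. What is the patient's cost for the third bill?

Claim 1 (€3925): deductible takes €985, €2940 remains; coinsurance €2940 × 30% = €882. Patient pays €1867; OOP now €1867.
Claim 2 (€1841): deductible met; 30% of €1841 = €552.30. Patient pays €552.30; OOP now €2419.30.
Claim 3 (€12594): deductible met; 30% of €12594 = €3778.20. OOP would hit €6197.50 > €4800, so the cap limits the patient to €4800 − €2419.30 = €2380.70.

€2380.70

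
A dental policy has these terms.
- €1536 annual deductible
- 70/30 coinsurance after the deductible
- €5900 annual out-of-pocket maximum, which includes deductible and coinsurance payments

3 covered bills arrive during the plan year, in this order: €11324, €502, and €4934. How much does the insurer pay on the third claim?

€3657

Bill 1, €11324: deductible takes €1536, €9788 remains; patient's 30% is €2936.40. Patient owes €4472.40 (running OOP €4472.40). Plan pays €11324 − €4472.40 = €6851.60.
Bill 2, €502: deductible met; 30% of €502 = €150.60. Cost to patient: €150.60. OOP to date €4623. Insurer: €502 − €150.60 = €351.40.
Bill 3, €4934: deductible met; 30% of €4934 = €1480.20. OOP would hit €6103.20 > €5900, so the cap limits the patient to €5900 − €4623 = €1277. Insurer: €4934 − €1277 = €3657.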